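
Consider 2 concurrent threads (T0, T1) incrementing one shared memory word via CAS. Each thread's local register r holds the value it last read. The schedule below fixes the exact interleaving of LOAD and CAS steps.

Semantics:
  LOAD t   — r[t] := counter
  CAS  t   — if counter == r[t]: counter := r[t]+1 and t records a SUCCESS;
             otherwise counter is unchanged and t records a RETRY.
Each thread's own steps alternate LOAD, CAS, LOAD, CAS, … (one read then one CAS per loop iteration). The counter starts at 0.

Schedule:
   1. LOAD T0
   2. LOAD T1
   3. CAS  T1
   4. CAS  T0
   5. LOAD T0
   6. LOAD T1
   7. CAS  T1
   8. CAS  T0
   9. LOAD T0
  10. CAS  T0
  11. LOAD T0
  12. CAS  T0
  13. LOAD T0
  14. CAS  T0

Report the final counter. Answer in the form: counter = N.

T0 LOAD — after: cnt=0, r=0 — load
T1 LOAD — after: cnt=0, r=0 — load
T1 CAS — after: cnt=1, r=0 — ok
T0 CAS — after: cnt=1, r=0 — retry
T0 LOAD — after: cnt=1, r=1 — load
T1 LOAD — after: cnt=1, r=1 — load
T1 CAS — after: cnt=2, r=1 — ok
T0 CAS — after: cnt=2, r=1 — retry
T0 LOAD — after: cnt=2, r=2 — load
T0 CAS — after: cnt=3, r=2 — ok
T0 LOAD — after: cnt=3, r=3 — load
T0 CAS — after: cnt=4, r=3 — ok
T0 LOAD — after: cnt=4, r=4 — load
T0 CAS — after: cnt=5, r=4 — ok

counter = 5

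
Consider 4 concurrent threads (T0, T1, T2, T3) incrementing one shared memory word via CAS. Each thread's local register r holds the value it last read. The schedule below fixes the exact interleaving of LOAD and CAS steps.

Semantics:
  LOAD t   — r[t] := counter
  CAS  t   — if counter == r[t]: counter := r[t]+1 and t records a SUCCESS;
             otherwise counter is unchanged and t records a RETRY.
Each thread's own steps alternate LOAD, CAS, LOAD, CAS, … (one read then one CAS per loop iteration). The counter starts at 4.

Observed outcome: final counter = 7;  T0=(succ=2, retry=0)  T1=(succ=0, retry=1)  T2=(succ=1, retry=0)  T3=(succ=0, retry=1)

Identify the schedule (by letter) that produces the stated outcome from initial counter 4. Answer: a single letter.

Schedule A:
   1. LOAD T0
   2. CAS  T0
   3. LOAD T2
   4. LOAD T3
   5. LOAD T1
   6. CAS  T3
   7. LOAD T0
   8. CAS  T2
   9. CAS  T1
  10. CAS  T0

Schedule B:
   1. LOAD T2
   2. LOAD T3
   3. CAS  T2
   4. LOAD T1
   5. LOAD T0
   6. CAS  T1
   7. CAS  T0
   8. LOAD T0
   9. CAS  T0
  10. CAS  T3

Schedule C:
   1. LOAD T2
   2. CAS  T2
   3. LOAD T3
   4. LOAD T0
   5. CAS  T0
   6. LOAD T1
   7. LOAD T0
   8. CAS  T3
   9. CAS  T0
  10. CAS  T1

C

Run C:
#1 T2 reads 4
#2 T2 CAS(4→5) writes; counter now 5
#3 T3 reads 5
#4 T0 reads 5
#5 T0 CAS(5→6) writes; counter now 6
#6 T1 reads 6
#7 T0 reads 6
#8 T3 CAS(5→6) fails; counter now 6
#9 T0 CAS(6→7) writes; counter now 7
#10 T1 CAS(6→7) fails; counter now 7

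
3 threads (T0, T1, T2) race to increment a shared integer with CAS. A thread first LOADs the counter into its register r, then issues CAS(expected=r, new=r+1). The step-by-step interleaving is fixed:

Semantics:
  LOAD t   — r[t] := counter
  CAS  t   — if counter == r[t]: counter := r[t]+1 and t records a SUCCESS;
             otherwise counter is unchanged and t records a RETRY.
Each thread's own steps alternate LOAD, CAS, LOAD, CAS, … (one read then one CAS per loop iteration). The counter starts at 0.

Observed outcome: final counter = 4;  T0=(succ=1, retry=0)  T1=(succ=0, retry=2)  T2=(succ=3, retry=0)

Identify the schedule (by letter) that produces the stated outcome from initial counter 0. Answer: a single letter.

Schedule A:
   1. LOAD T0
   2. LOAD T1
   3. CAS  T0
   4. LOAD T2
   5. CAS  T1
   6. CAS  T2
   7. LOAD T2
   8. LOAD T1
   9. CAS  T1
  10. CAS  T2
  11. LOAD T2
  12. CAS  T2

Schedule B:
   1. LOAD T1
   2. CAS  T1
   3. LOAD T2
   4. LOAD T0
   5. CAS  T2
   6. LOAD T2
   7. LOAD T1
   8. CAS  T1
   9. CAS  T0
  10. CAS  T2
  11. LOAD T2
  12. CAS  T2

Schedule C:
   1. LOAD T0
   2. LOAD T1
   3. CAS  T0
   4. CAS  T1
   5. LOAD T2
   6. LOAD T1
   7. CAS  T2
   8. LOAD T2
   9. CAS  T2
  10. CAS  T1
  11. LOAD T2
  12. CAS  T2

Run C:
   1) LOAD T0:  M=0  r_T0=0
   2) LOAD T1:  M=0  r_T1=0
   3) CAS  T0:  M=1  r_T0=0 ✓
   4) CAS  T1:  M=1  r_T1=0 ✗
   5) LOAD T2:  M=1  r_T2=1
   6) LOAD T1:  M=1  r_T1=1
   7) CAS  T2:  M=2  r_T2=1 ✓
   8) LOAD T2:  M=2  r_T2=2
   9) CAS  T2:  M=3  r_T2=2 ✓
  10) CAS  T1:  M=3  r_T1=1 ✗
  11) LOAD T2:  M=3  r_T2=3
  12) CAS  T2:  M=4  r_T2=3 ✓

C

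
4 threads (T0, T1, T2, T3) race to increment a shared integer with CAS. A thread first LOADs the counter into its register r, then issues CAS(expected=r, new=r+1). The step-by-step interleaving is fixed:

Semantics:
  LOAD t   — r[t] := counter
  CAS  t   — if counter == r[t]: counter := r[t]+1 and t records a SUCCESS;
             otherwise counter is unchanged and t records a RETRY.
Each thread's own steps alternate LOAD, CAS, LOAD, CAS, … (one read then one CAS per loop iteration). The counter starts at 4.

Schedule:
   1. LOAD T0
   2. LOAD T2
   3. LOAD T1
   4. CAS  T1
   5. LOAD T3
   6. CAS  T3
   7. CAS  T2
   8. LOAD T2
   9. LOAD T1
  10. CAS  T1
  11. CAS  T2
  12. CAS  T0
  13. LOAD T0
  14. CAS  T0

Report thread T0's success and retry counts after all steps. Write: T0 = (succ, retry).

T0 = (1, 1)

T0 LOAD — after: cnt=4, r=4 — load
T2 LOAD — after: cnt=4, r=4 — load
T1 LOAD — after: cnt=4, r=4 — load
T1 CAS — after: cnt=5, r=4 — ok
T3 LOAD — after: cnt=5, r=5 — load
T3 CAS — after: cnt=6, r=5 — ok
T2 CAS — after: cnt=6, r=4 — retry
T2 LOAD — after: cnt=6, r=6 — load
T1 LOAD — after: cnt=6, r=6 — load
T1 CAS — after: cnt=7, r=6 — ok
T2 CAS — after: cnt=7, r=6 — retry
T0 CAS — after: cnt=7, r=4 — retry
T0 LOAD — after: cnt=7, r=7 — load
T0 CAS — after: cnt=8, r=7 — ok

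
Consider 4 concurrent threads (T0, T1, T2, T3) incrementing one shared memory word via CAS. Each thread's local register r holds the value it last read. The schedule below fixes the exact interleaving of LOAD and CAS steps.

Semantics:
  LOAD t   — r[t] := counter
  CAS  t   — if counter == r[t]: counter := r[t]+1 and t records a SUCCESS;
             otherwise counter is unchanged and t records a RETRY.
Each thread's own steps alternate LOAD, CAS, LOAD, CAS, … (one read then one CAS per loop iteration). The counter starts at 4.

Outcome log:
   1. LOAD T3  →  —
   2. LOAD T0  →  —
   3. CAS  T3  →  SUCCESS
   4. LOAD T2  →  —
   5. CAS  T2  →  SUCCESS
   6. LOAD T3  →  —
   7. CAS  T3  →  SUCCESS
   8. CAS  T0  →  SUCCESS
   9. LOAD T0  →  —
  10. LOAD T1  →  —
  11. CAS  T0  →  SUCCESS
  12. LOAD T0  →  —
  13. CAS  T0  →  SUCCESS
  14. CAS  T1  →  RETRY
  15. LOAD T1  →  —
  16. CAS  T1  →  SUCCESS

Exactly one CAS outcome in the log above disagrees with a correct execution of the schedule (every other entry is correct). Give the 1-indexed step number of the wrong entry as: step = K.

step = 8

Correct run:
[1] T3.load  rd  (counter 4, T3.r 4)
[2] T0.load  rd  (counter 4, T0.r 4)
[3] T3.cas  hit  (counter 5, T3.r 4)
[4] T2.load  rd  (counter 5, T2.r 5)
[5] T2.cas  hit  (counter 6, T2.r 5)
[6] T3.load  rd  (counter 6, T3.r 6)
[7] T3.cas  hit  (counter 7, T3.r 6)
[8] T0.cas  miss  (counter 7, T0.r 4)
[9] T0.load  rd  (counter 7, T0.r 7)
[10] T1.load  rd  (counter 7, T1.r 7)
[11] T0.cas  hit  (counter 8, T0.r 7)
[12] T0.load  rd  (counter 8, T0.r 8)
[13] T0.cas  hit  (counter 9, T0.r 8)
[14] T1.cas  miss  (counter 9, T1.r 7)
[15] T1.load  rd  (counter 9, T1.r 9)
[16] T1.cas  hit  (counter 10, T1.r 9)
Mismatch at 8.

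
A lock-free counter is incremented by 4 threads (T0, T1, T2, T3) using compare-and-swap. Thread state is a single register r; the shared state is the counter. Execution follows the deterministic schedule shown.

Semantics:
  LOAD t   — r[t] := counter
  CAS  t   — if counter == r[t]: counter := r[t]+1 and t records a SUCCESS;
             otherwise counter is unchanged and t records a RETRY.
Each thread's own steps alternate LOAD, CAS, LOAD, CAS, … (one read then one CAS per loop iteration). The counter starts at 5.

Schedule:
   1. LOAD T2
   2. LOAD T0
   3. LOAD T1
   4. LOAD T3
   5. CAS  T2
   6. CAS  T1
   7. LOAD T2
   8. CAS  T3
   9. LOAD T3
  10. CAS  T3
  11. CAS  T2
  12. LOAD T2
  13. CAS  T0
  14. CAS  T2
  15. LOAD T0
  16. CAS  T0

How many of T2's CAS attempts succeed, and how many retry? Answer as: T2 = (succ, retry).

1. LOAD T2 → mem=5 r[T2]=5 [LOAD]
2. LOAD T0 → mem=5 r[T0]=5 [LOAD]
3. LOAD T1 → mem=5 r[T1]=5 [LOAD]
4. LOAD T3 → mem=5 r[T3]=5 [LOAD]
5. CAS T2 → mem=6 r[T2]=5 [OK]
6. CAS T1 → mem=6 r[T1]=5 [RETRY]
7. LOAD T2 → mem=6 r[T2]=6 [LOAD]
8. CAS T3 → mem=6 r[T3]=5 [RETRY]
9. LOAD T3 → mem=6 r[T3]=6 [LOAD]
10. CAS T3 → mem=7 r[T3]=6 [OK]
11. CAS T2 → mem=7 r[T2]=6 [RETRY]
12. LOAD T2 → mem=7 r[T2]=7 [LOAD]
13. CAS T0 → mem=7 r[T0]=5 [RETRY]
14. CAS T2 → mem=8 r[T2]=7 [OK]
15. LOAD T0 → mem=8 r[T0]=8 [LOAD]
16. CAS T0 → mem=9 r[T0]=8 [OK]

T2 = (2, 1)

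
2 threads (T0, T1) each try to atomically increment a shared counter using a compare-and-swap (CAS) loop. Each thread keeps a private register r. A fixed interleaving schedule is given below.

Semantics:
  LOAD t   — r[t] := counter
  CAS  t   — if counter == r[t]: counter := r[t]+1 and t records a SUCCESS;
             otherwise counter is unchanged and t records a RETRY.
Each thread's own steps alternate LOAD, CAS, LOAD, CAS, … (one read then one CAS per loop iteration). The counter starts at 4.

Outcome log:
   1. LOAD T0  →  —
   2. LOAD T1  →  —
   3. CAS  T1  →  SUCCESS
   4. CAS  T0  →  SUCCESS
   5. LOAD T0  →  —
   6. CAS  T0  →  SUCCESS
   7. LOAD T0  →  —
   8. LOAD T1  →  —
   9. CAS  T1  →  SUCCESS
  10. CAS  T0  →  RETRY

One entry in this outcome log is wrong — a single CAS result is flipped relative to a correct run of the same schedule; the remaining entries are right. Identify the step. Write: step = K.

step = 4

Reference trace:
1. LOAD T0 → mem=4 r[T0]=4 [LOAD]
2. LOAD T1 → mem=4 r[T1]=4 [LOAD]
3. CAS T1 → mem=5 r[T1]=4 [OK]
4. CAS T0 → mem=5 r[T0]=4 [RETRY]
5. LOAD T0 → mem=5 r[T0]=5 [LOAD]
6. CAS T0 → mem=6 r[T0]=5 [OK]
7. LOAD T0 → mem=6 r[T0]=6 [LOAD]
8. LOAD T1 → mem=6 r[T1]=6 [LOAD]
9. CAS T1 → mem=7 r[T1]=6 [OK]
10. CAS T0 → mem=7 r[T0]=6 [RETRY]
Flip is step 4.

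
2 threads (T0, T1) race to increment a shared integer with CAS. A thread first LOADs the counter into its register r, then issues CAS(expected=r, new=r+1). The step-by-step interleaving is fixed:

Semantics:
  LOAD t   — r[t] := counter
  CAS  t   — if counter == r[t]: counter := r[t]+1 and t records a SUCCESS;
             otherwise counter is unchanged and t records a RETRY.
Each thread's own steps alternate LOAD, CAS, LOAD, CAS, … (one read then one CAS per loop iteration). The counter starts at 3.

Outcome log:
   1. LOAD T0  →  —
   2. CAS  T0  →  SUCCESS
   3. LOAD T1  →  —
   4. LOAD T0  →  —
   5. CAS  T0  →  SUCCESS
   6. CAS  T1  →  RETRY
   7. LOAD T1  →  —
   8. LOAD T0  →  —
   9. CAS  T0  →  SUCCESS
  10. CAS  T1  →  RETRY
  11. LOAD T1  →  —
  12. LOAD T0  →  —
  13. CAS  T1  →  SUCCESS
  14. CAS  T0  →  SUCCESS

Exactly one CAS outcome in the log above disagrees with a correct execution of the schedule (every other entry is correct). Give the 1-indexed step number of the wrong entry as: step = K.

Re-executing:
T0 LOAD — after: cnt=3, r=3 — load
T0 CAS — after: cnt=4, r=3 — ok
T1 LOAD — after: cnt=4, r=4 — load
T0 LOAD — after: cnt=4, r=4 — load
T0 CAS — after: cnt=5, r=4 — ok
T1 CAS — after: cnt=5, r=4 — retry
T1 LOAD — after: cnt=5, r=5 — load
T0 LOAD — after: cnt=5, r=5 — load
T0 CAS — after: cnt=6, r=5 — ok
T1 CAS — after: cnt=6, r=5 — retry
T1 LOAD — after: cnt=6, r=6 — load
T0 LOAD — after: cnt=6, r=6 — load
T1 CAS — after: cnt=7, r=6 — ok
T0 CAS — after: cnt=7, r=6 — retry
Log disagrees first at step 14.

step = 14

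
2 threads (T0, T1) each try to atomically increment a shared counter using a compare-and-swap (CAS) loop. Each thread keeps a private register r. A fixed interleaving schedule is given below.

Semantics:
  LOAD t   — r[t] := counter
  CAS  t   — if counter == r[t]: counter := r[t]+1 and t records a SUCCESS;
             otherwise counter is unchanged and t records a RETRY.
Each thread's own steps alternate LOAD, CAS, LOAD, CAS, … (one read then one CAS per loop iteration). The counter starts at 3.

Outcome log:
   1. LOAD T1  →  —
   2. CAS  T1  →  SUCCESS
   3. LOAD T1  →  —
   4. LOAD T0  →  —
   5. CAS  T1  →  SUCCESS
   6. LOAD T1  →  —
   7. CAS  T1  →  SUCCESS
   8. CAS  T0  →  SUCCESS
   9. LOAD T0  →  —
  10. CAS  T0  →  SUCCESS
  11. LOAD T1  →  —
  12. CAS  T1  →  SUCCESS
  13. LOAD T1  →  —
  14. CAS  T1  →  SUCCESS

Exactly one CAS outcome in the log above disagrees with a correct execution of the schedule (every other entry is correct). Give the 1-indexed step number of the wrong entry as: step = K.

step = 8

Re-executing:
[1] T1.load  rd  (counter 3, T1.r 3)
[2] T1.cas  hit  (counter 4, T1.r 3)
[3] T1.load  rd  (counter 4, T1.r 4)
[4] T0.load  rd  (counter 4, T0.r 4)
[5] T1.cas  hit  (counter 5, T1.r 4)
[6] T1.load  rd  (counter 5, T1.r 5)
[7] T1.cas  hit  (counter 6, T1.r 5)
[8] T0.cas  miss  (counter 6, T0.r 4)
[9] T0.load  rd  (counter 6, T0.r 6)
[10] T0.cas  hit  (counter 7, T0.r 6)
[11] T1.load  rd  (counter 7, T1.r 7)
[12] T1.cas  hit  (counter 8, T1.r 7)
[13] T1.load  rd  (counter 8, T1.r 8)
[14] T1.cas  hit  (counter 9, T1.r 8)
Flip is step 8.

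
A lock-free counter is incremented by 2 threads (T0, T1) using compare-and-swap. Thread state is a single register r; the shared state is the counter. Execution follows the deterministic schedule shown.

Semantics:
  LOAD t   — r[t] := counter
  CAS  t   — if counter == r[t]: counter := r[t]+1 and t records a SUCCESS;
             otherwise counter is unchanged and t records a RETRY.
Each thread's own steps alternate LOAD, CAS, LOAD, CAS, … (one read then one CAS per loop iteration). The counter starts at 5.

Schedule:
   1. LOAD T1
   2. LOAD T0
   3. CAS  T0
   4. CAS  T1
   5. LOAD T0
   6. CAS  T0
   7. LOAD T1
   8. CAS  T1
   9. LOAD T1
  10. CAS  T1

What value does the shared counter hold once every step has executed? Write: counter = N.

counter = 9

#1 T1 reads 5
#2 T0 reads 5
#3 T0 CAS(5→6) writes; counter now 6
#4 T1 CAS(5→6) fails; counter now 6
#5 T0 reads 6
#6 T0 CAS(6→7) writes; counter now 7
#7 T1 reads 7
#8 T1 CAS(7→8) writes; counter now 8
#9 T1 reads 8
#10 T1 CAS(8→9) writes; counter now 9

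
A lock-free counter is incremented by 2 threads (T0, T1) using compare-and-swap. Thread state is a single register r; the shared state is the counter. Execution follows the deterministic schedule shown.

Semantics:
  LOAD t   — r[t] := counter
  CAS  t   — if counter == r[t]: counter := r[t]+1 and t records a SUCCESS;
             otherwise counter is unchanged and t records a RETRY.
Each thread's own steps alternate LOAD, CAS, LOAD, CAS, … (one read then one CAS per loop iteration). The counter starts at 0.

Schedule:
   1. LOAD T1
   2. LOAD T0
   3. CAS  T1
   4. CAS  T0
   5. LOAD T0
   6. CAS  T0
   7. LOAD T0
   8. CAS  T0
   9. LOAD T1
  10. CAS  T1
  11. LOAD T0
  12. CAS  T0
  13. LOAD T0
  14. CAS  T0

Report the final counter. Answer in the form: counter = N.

counter = 6

   1) LOAD T1:  M=0  r_T1=0
   2) LOAD T0:  M=0  r_T0=0
   3) CAS  T1:  M=1  r_T1=0 ✓
   4) CAS  T0:  M=1  r_T0=0 ✗
   5) LOAD T0:  M=1  r_T0=1
   6) CAS  T0:  M=2  r_T0=1 ✓
   7) LOAD T0:  M=2  r_T0=2
   8) CAS  T0:  M=3  r_T0=2 ✓
   9) LOAD T1:  M=3  r_T1=3
  10) CAS  T1:  M=4  r_T1=3 ✓
  11) LOAD T0:  M=4  r_T0=4
  12) CAS  T0:  M=5  r_T0=4 ✓
  13) LOAD T0:  M=5  r_T0=5
  14) CAS  T0:  M=6  r_T0=5 ✓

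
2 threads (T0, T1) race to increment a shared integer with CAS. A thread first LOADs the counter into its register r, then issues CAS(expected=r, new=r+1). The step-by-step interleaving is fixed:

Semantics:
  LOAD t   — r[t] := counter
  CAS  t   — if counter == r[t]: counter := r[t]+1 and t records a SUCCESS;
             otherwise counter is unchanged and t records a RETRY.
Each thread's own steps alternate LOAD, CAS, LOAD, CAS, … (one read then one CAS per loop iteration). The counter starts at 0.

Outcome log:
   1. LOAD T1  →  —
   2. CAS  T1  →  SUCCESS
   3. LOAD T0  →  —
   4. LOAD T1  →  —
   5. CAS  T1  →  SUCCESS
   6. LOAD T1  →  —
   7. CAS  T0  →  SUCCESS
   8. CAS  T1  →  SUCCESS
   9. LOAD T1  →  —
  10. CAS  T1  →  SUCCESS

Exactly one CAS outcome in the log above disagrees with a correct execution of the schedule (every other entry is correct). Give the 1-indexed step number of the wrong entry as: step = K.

step = 7

Correct run:
[1] T1.load  rd  (counter 0, T1.r 0)
[2] T1.cas  hit  (counter 1, T1.r 0)
[3] T0.load  rd  (counter 1, T0.r 1)
[4] T1.load  rd  (counter 1, T1.r 1)
[5] T1.cas  hit  (counter 2, T1.r 1)
[6] T1.load  rd  (counter 2, T1.r 2)
[7] T0.cas  miss  (counter 2, T0.r 1)
[8] T1.cas  hit  (counter 3, T1.r 2)
[9] T1.load  rd  (counter 3, T1.r 3)
[10] T1.cas  hit  (counter 4, T1.r 3)
Flip is step 7.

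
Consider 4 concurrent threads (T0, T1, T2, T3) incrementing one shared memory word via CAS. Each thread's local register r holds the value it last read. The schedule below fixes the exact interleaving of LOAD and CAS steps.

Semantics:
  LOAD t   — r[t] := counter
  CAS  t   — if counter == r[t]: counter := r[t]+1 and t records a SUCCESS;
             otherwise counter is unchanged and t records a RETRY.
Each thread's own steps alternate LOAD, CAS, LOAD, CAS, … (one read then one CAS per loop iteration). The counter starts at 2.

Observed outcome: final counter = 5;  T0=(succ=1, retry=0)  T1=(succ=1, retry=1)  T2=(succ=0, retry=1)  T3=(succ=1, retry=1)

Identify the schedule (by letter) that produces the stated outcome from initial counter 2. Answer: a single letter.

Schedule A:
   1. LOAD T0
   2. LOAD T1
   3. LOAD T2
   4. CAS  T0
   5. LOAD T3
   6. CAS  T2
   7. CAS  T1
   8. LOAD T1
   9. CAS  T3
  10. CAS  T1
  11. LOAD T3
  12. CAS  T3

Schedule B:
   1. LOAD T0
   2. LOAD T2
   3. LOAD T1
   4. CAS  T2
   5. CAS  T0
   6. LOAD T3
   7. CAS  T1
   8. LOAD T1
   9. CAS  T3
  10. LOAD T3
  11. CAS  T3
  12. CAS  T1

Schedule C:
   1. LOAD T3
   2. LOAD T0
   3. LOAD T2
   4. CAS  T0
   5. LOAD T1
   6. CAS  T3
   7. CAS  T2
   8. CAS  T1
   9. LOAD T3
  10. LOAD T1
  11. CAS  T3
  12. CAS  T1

C

Simulating candidate C:
   1) LOAD T3:  M=2  r_T3=2
   2) LOAD T0:  M=2  r_T0=2
   3) LOAD T2:  M=2  r_T2=2
   4) CAS  T0:  M=3  r_T0=2 ✓
   5) LOAD T1:  M=3  r_T1=3
   6) CAS  T3:  M=3  r_T3=2 ✗
   7) CAS  T2:  M=3  r_T2=2 ✗
   8) CAS  T1:  M=4  r_T1=3 ✓
   9) LOAD T3:  M=4  r_T3=4
  10) LOAD T1:  M=4  r_T1=4
  11) CAS  T3:  M=5  r_T3=4 ✓
  12) CAS  T1:  M=5  r_T1=4 ✗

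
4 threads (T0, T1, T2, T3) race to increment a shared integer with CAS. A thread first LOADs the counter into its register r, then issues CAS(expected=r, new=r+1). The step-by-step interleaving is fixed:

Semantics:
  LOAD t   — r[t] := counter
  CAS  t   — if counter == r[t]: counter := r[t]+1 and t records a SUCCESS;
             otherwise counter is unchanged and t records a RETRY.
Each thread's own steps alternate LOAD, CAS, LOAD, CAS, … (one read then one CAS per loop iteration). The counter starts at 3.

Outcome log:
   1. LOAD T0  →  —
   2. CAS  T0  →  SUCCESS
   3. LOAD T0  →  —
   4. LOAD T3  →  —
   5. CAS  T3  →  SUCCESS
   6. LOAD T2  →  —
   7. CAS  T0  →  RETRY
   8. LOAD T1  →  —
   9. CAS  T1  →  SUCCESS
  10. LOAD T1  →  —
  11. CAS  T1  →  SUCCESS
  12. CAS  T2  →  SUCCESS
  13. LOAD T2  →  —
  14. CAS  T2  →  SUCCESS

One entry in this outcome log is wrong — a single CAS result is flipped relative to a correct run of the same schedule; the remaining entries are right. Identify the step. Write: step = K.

step = 12

Reference trace:
T0 LOAD — after: cnt=3, r=3 — load
T0 CAS — after: cnt=4, r=3 — ok
T0 LOAD — after: cnt=4, r=4 — load
T3 LOAD — after: cnt=4, r=4 — load
T3 CAS — after: cnt=5, r=4 — ok
T2 LOAD — after: cnt=5, r=5 — load
T0 CAS — after: cnt=5, r=4 — retry
T1 LOAD — after: cnt=5, r=5 — load
T1 CAS — after: cnt=6, r=5 — ok
T1 LOAD — after: cnt=6, r=6 — load
T1 CAS — after: cnt=7, r=6 — ok
T2 CAS — after: cnt=7, r=5 — retry
T2 LOAD — after: cnt=7, r=7 — load
T2 CAS — after: cnt=8, r=7 — ok
Log disagrees first at step 12.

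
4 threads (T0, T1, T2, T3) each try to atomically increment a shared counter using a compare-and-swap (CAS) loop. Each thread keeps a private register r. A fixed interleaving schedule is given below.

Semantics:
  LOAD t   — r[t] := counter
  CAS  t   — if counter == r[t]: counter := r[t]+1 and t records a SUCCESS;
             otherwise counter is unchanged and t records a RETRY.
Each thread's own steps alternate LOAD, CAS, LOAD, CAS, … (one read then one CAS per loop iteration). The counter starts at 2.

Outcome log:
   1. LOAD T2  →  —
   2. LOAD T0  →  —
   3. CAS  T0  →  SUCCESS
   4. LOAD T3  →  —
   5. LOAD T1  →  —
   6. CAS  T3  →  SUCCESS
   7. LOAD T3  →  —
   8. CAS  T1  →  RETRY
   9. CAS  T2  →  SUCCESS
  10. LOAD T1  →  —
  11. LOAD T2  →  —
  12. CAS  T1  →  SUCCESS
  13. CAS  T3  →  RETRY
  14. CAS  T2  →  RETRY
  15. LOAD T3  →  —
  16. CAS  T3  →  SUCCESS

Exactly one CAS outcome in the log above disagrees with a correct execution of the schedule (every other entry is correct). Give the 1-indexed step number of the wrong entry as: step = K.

step = 9

Reference trace:
[1] T2.load  rd  (counter 2, T2.r 2)
[2] T0.load  rd  (counter 2, T0.r 2)
[3] T0.cas  hit  (counter 3, T0.r 2)
[4] T3.load  rd  (counter 3, T3.r 3)
[5] T1.load  rd  (counter 3, T1.r 3)
[6] T3.cas  hit  (counter 4, T3.r 3)
[7] T3.load  rd  (counter 4, T3.r 4)
[8] T1.cas  miss  (counter 4, T1.r 3)
[9] T2.cas  miss  (counter 4, T2.r 2)
[10] T1.load  rd  (counter 4, T1.r 4)
[11] T2.load  rd  (counter 4, T2.r 4)
[12] T1.cas  hit  (counter 5, T1.r 4)
[13] T3.cas  miss  (counter 5, T3.r 4)
[14] T2.cas  miss  (counter 5, T2.r 4)
[15] T3.load  rd  (counter 5, T3.r 5)
[16] T3.cas  hit  (counter 6, T3.r 5)
Flip is step 9.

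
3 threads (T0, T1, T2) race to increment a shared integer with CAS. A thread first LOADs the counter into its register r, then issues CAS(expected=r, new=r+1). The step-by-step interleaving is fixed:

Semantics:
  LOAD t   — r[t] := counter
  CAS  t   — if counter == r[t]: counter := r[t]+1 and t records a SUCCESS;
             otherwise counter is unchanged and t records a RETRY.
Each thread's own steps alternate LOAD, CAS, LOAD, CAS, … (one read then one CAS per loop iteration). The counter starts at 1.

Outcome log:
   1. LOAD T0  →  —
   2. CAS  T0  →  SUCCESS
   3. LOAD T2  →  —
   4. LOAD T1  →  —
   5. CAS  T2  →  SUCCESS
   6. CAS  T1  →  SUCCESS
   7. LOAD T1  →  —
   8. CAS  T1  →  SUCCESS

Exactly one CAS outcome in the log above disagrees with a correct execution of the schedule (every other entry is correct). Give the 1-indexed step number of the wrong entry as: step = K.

step = 6

Reference trace:
T0 LOAD — after: cnt=1, r=1 — load
T0 CAS — after: cnt=2, r=1 — ok
T2 LOAD — after: cnt=2, r=2 — load
T1 LOAD — after: cnt=2, r=2 — load
T2 CAS — after: cnt=3, r=2 — ok
T1 CAS — after: cnt=3, r=2 — retry
T1 LOAD — after: cnt=3, r=3 — load
T1 CAS — after: cnt=4, r=3 — ok
Log disagrees first at step 6.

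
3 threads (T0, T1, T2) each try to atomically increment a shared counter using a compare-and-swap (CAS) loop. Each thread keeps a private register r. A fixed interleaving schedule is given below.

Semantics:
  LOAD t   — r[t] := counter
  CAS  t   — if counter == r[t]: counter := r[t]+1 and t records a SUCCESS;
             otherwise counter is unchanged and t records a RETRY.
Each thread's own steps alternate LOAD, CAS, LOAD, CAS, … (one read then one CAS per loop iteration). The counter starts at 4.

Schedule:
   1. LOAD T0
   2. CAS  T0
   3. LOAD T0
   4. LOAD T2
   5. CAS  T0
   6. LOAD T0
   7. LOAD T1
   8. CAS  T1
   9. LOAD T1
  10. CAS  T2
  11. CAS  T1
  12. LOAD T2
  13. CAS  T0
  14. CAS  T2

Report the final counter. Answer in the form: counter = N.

counter = 9

   1) LOAD T0:  M=4  r_T0=4
   2) CAS  T0:  M=5  r_T0=4 ✓
   3) LOAD T0:  M=5  r_T0=5
   4) LOAD T2:  M=5  r_T2=5
   5) CAS  T0:  M=6  r_T0=5 ✓
   6) LOAD T0:  M=6  r_T0=6
   7) LOAD T1:  M=6  r_T1=6
   8) CAS  T1:  M=7  r_T1=6 ✓
   9) LOAD T1:  M=7  r_T1=7
  10) CAS  T2:  M=7  r_T2=5 ✗
  11) CAS  T1:  M=8  r_T1=7 ✓
  12) LOAD T2:  M=8  r_T2=8
  13) CAS  T0:  M=8  r_T0=6 ✗
  14) CAS  T2:  M=9  r_T2=8 ✓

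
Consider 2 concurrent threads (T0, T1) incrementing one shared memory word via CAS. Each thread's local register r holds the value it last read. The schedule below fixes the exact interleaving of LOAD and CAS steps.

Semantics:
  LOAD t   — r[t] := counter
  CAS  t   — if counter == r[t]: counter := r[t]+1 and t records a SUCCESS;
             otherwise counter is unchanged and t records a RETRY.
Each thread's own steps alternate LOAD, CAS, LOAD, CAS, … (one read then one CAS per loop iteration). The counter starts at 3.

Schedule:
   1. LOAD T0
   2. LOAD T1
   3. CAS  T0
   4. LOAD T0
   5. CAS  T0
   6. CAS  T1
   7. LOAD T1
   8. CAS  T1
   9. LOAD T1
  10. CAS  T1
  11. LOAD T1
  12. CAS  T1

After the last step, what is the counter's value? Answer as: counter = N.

counter = 8

   1) LOAD T0:  M=3  r_T0=3
   2) LOAD T1:  M=3  r_T1=3
   3) CAS  T0:  M=4  r_T0=3 ✓
   4) LOAD T0:  M=4  r_T0=4
   5) CAS  T0:  M=5  r_T0=4 ✓
   6) CAS  T1:  M=5  r_T1=3 ✗
   7) LOAD T1:  M=5  r_T1=5
   8) CAS  T1:  M=6  r_T1=5 ✓
   9) LOAD T1:  M=6  r_T1=6
  10) CAS  T1:  M=7  r_T1=6 ✓
  11) LOAD T1:  M=7  r_T1=7
  12) CAS  T1:  M=8  r_T1=7 ✓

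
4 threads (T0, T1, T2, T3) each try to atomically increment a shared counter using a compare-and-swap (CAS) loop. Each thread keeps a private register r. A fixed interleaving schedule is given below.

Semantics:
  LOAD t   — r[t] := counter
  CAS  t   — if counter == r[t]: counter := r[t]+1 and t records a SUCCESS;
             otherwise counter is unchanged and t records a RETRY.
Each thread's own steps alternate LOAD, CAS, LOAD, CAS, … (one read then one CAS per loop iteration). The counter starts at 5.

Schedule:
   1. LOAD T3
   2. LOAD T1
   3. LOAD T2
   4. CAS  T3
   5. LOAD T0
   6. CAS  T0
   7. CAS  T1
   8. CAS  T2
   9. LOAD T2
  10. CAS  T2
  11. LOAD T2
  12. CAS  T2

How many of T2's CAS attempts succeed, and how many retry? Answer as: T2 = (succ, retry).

T2 = (2, 1)

step 1: T3 LOAD ⇒ load; ctr=5 reg=5
step 2: T1 LOAD ⇒ load; ctr=5 reg=5
step 3: T2 LOAD ⇒ load; ctr=5 reg=5
step 4: T3 CAS ⇒ ok; ctr=6 reg=5
step 5: T0 LOAD ⇒ load; ctr=6 reg=6
step 6: T0 CAS ⇒ ok; ctr=7 reg=6
step 7: T1 CAS ⇒ retry; ctr=7 reg=5
step 8: T2 CAS ⇒ retry; ctr=7 reg=5
step 9: T2 LOAD ⇒ load; ctr=7 reg=7
step 10: T2 CAS ⇒ ok; ctr=8 reg=7
step 11: T2 LOAD ⇒ load; ctr=8 reg=8
step 12: T2 CAS ⇒ ok; ctr=9 reg=8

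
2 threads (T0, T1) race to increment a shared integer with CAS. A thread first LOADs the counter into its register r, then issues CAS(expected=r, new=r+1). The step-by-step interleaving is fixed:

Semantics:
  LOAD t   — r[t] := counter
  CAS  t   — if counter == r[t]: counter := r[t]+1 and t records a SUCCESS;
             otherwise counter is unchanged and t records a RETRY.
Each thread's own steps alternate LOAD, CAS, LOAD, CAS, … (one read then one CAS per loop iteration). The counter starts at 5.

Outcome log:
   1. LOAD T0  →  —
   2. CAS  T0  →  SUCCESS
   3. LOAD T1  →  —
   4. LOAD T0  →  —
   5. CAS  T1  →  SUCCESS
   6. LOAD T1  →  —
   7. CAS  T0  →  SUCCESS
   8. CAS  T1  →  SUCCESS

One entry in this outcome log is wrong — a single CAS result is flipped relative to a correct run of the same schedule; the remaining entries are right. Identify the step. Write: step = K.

step = 7

Reference trace:
#1 T0 reads 5
#2 T0 CAS(5→6) writes; counter now 6
#3 T1 reads 6
#4 T0 reads 6
#5 T1 CAS(6→7) writes; counter now 7
#6 T1 reads 7
#7 T0 CAS(6→7) fails; counter now 7
#8 T1 CAS(7→8) writes; counter now 8
Flip is step 7.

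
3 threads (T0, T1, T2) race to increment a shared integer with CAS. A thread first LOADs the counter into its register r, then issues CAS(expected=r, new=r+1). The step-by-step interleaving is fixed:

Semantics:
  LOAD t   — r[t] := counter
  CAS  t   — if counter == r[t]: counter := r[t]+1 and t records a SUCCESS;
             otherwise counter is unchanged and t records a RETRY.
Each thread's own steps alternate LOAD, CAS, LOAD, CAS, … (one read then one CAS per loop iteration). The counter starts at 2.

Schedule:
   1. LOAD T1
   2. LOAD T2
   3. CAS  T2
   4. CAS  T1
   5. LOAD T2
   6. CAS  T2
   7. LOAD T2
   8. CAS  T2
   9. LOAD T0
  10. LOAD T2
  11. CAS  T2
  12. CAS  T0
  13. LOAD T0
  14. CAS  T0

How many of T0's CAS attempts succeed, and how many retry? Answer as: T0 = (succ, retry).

step 1: T1 LOAD ⇒ load; ctr=2 reg=2
step 2: T2 LOAD ⇒ load; ctr=2 reg=2
step 3: T2 CAS ⇒ ok; ctr=3 reg=2
step 4: T1 CAS ⇒ retry; ctr=3 reg=2
step 5: T2 LOAD ⇒ load; ctr=3 reg=3
step 6: T2 CAS ⇒ ok; ctr=4 reg=3
step 7: T2 LOAD ⇒ load; ctr=4 reg=4
step 8: T2 CAS ⇒ ok; ctr=5 reg=4
step 9: T0 LOAD ⇒ load; ctr=5 reg=5
step 10: T2 LOAD ⇒ load; ctr=5 reg=5
step 11: T2 CAS ⇒ ok; ctr=6 reg=5
step 12: T0 CAS ⇒ retry; ctr=6 reg=5
step 13: T0 LOAD ⇒ load; ctr=6 reg=6
step 14: T0 CAS ⇒ ok; ctr=7 reg=6

T0 = (1, 1)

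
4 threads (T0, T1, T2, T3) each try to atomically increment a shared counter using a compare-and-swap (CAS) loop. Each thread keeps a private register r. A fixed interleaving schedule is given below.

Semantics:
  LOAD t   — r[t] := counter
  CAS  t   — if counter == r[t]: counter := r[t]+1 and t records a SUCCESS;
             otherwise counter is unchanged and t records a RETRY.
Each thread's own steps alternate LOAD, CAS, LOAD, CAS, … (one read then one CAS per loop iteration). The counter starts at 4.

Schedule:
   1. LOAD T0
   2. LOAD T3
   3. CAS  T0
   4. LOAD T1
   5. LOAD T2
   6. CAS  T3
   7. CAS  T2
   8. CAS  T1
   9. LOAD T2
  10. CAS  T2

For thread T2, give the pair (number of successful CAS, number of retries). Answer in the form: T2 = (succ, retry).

[1] T0.load  rd  (counter 4, T0.r 4)
[2] T3.load  rd  (counter 4, T3.r 4)
[3] T0.cas  hit  (counter 5, T0.r 4)
[4] T1.load  rd  (counter 5, T1.r 5)
[5] T2.load  rd  (counter 5, T2.r 5)
[6] T3.cas  miss  (counter 5, T3.r 4)
[7] T2.cas  hit  (counter 6, T2.r 5)
[8] T1.cas  miss  (counter 6, T1.r 5)
[9] T2.load  rd  (counter 6, T2.r 6)
[10] T2.cas  hit  (counter 7, T2.r 6)

T2 = (2, 0)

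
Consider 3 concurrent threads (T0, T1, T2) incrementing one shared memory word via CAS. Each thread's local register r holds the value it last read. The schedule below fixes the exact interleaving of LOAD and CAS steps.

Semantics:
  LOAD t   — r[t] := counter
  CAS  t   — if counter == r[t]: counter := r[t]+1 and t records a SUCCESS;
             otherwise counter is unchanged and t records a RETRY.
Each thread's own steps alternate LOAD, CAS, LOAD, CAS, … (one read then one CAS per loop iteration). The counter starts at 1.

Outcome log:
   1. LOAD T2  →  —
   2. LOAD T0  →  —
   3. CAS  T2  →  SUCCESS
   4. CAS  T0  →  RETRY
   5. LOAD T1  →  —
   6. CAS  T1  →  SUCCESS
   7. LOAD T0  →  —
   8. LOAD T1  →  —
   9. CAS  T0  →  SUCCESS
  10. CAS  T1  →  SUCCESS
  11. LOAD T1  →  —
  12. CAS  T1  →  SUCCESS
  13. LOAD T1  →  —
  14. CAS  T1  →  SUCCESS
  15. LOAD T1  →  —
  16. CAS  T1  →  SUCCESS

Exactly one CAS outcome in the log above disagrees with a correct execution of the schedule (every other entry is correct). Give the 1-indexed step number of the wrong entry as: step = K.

Correct run:
T2 LOAD — after: cnt=1, r=1 — load
T0 LOAD — after: cnt=1, r=1 — load
T2 CAS — after: cnt=2, r=1 — ok
T0 CAS — after: cnt=2, r=1 — retry
T1 LOAD — after: cnt=2, r=2 — load
T1 CAS — after: cnt=3, r=2 — ok
T0 LOAD — after: cnt=3, r=3 — load
T1 LOAD — after: cnt=3, r=3 — load
T0 CAS — after: cnt=4, r=3 — ok
T1 CAS — after: cnt=4, r=3 — retry
T1 LOAD — after: cnt=4, r=4 — load
T1 CAS — after: cnt=5, r=4 — ok
T1 LOAD — after: cnt=5, r=5 — load
T1 CAS — after: cnt=6, r=5 — ok
T1 LOAD — after: cnt=6, r=6 — load
T1 CAS — after: cnt=7, r=6 — ok
Log disagrees first at step 10.

step = 10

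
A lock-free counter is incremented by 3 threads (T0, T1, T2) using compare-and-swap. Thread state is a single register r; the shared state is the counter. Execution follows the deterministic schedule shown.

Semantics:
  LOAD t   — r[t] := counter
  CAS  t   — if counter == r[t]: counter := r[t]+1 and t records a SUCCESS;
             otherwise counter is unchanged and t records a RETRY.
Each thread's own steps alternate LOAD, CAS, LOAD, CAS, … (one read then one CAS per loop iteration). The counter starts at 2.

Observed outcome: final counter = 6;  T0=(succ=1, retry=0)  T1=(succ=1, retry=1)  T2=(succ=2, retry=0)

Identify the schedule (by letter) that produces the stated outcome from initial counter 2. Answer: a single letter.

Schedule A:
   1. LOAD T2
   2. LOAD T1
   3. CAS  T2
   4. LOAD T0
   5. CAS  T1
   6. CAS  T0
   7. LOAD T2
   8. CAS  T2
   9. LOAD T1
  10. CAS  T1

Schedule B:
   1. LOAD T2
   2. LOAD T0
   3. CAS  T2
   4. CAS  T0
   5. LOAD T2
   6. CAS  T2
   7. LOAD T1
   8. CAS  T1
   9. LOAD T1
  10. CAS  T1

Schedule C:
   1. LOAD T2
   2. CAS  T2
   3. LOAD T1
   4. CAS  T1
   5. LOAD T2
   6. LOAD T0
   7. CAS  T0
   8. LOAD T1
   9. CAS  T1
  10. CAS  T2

A

Simulating candidate A:
1. LOAD T2 → mem=2 r[T2]=2 [LOAD]
2. LOAD T1 → mem=2 r[T1]=2 [LOAD]
3. CAS T2 → mem=3 r[T2]=2 [OK]
4. LOAD T0 → mem=3 r[T0]=3 [LOAD]
5. CAS T1 → mem=3 r[T1]=2 [RETRY]
6. CAS T0 → mem=4 r[T0]=3 [OK]
7. LOAD T2 → mem=4 r[T2]=4 [LOAD]
8. CAS T2 → mem=5 r[T2]=4 [OK]
9. LOAD T1 → mem=5 r[T1]=5 [LOAD]
10. CAS T1 → mem=6 r[T1]=5 [OK]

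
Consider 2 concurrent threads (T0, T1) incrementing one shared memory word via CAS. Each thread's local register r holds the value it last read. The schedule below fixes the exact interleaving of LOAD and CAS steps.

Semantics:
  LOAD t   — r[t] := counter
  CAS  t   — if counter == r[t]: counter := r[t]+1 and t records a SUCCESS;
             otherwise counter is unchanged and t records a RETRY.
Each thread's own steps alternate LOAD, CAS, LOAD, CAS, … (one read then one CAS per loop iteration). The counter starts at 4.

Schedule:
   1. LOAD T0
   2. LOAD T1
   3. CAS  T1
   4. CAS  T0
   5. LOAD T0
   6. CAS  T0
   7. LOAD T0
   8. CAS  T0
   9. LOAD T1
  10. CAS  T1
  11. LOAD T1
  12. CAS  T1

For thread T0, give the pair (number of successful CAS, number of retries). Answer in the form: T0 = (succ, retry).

step 1: T0 LOAD ⇒ load; ctr=4 reg=4
step 2: T1 LOAD ⇒ load; ctr=4 reg=4
step 3: T1 CAS ⇒ ok; ctr=5 reg=4
step 4: T0 CAS ⇒ retry; ctr=5 reg=4
step 5: T0 LOAD ⇒ load; ctr=5 reg=5
step 6: T0 CAS ⇒ ok; ctr=6 reg=5
step 7: T0 LOAD ⇒ load; ctr=6 reg=6
step 8: T0 CAS ⇒ ok; ctr=7 reg=6
step 9: T1 LOAD ⇒ load; ctr=7 reg=7
step 10: T1 CAS ⇒ ok; ctr=8 reg=7
step 11: T1 LOAD ⇒ load; ctr=8 reg=8
step 12: T1 CAS ⇒ ok; ctr=9 reg=8

T0 = (2, 1)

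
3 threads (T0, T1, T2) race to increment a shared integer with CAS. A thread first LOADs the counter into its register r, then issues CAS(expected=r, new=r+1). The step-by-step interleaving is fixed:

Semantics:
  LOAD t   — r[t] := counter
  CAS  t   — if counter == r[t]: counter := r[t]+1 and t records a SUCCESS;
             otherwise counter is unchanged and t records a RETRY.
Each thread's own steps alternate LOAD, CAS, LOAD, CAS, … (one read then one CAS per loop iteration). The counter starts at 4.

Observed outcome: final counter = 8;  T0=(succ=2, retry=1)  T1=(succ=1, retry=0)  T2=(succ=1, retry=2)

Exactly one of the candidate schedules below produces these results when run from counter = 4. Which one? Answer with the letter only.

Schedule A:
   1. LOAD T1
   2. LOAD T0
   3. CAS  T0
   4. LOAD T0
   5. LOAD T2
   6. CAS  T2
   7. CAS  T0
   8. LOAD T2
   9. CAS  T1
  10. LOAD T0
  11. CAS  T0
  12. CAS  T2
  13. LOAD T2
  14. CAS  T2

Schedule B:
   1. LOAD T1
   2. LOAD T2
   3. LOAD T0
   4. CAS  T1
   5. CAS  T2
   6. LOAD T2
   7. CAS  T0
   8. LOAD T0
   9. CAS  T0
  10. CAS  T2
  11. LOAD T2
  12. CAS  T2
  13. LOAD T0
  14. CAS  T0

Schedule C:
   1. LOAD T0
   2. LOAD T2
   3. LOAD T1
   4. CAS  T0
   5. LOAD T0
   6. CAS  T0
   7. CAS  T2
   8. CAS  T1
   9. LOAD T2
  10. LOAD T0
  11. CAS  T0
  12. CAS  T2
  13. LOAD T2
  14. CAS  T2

B

Simulating candidate B:
#1 T1 reads 4
#2 T2 reads 4
#3 T0 reads 4
#4 T1 CAS(4→5) writes; counter now 5
#5 T2 CAS(4→5) fails; counter now 5
#6 T2 reads 5
#7 T0 CAS(4→5) fails; counter now 5
#8 T0 reads 5
#9 T0 CAS(5→6) writes; counter now 6
#10 T2 CAS(5→6) fails; counter now 6
#11 T2 reads 6
#12 T2 CAS(6→7) writes; counter now 7
#13 T0 reads 7
#14 T0 CAS(7→8) writes; counter now 8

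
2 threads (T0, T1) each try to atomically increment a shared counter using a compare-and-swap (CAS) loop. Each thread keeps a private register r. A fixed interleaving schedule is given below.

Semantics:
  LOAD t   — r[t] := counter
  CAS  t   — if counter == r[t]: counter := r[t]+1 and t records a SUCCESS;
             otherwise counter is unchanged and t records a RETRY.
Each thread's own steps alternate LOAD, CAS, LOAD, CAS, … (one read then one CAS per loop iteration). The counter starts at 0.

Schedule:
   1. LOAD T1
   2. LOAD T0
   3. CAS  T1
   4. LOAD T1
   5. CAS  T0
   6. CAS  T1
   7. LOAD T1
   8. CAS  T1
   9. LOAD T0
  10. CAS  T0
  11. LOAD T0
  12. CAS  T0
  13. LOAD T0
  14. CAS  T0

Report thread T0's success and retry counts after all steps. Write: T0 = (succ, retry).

   1) LOAD T1:  M=0  r_T1=0
   2) LOAD T0:  M=0  r_T0=0
   3) CAS  T1:  M=1  r_T1=0 ✓
   4) LOAD T1:  M=1  r_T1=1
   5) CAS  T0:  M=1  r_T0=0 ✗
   6) CAS  T1:  M=2  r_T1=1 ✓
   7) LOAD T1:  M=2  r_T1=2
   8) CAS  T1:  M=3  r_T1=2 ✓
   9) LOAD T0:  M=3  r_T0=3
  10) CAS  T0:  M=4  r_T0=3 ✓
  11) LOAD T0:  M=4  r_T0=4
  12) CAS  T0:  M=5  r_T0=4 ✓
  13) LOAD T0:  M=5  r_T0=5
  14) CAS  T0:  M=6  r_T0=5 ✓

T0 = (3, 1)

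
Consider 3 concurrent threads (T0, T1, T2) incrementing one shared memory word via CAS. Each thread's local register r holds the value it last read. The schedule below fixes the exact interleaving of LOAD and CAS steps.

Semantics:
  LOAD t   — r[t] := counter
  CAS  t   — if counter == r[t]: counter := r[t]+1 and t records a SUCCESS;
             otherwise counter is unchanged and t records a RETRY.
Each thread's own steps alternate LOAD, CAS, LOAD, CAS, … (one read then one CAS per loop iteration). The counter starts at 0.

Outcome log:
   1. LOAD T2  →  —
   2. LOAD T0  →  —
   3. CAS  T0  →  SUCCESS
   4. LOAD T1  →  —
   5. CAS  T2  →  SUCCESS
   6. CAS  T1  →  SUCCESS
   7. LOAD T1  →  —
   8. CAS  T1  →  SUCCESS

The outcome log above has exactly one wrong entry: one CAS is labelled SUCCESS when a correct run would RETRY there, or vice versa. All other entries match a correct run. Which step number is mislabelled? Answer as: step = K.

Re-executing:
   1) LOAD T2:  M=0  r_T2=0
   2) LOAD T0:  M=0  r_T0=0
   3) CAS  T0:  M=1  r_T0=0 ✓
   4) LOAD T1:  M=1  r_T1=1
   5) CAS  T2:  M=1  r_T2=0 ✗
   6) CAS  T1:  M=2  r_T1=1 ✓
   7) LOAD T1:  M=2  r_T1=2
   8) CAS  T1:  M=3  r_T1=2 ✓
Log disagrees first at step 5.

step = 5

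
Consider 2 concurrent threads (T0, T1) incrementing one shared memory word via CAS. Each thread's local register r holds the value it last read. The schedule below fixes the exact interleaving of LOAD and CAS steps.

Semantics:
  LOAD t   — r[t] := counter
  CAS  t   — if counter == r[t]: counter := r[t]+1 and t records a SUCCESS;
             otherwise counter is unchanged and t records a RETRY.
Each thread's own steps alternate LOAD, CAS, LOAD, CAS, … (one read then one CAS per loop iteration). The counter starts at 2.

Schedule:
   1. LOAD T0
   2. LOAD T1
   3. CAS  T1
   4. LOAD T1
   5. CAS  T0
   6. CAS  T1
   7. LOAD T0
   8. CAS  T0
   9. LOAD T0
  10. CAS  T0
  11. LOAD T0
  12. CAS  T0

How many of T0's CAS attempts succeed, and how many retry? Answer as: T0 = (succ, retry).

#1 T0 reads 2
#2 T1 reads 2
#3 T1 CAS(2→3) writes; counter now 3
#4 T1 reads 3
#5 T0 CAS(2→3) fails; counter now 3
#6 T1 CAS(3→4) writes; counter now 4
#7 T0 reads 4
#8 T0 CAS(4→5) writes; counter now 5
#9 T0 reads 5
#10 T0 CAS(5→6) writes; counter now 6
#11 T0 reads 6
#12 T0 CAS(6→7) writes; counter now 7

T0 = (3, 1)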